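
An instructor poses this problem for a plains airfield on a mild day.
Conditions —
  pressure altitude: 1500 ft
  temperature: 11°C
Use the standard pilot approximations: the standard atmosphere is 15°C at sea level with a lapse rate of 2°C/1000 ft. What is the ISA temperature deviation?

ISA temperature at 1500 ft = 15 − 2 × (1500/1000) = 12°C.
Deviation = OAT − ISA = 11 − 12 = -1°C.

ISA-1°C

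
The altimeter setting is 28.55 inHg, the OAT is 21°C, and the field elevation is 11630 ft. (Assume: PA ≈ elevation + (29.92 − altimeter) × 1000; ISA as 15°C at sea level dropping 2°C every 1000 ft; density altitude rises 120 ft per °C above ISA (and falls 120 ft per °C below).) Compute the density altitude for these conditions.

Pressure altitude = 11630 + (29.92 − 28.55) × 1000 = 11630 + (+1370) = 13000 ft.
ISA temperature at 13000 ft = 15 − 2 × (13000/1000) = -11°C.
ISA deviation = 21 − (-11) = +32°C.
Density altitude = 13000 + 120 × (32) = 16840 ft.

16840 ft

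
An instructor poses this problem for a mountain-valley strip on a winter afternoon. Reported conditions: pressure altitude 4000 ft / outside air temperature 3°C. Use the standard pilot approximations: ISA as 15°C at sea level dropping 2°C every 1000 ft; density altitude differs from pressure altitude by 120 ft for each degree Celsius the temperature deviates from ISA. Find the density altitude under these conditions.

3520 ft

ISA temperature at 4000 ft = 15 − 2 × (4000/1000) = 7°C.
ISA deviation = 3 − 7 = -4°C.
Density altitude = 4000 + 120 × (-4) = 4000 + (-480) = 3520 ft.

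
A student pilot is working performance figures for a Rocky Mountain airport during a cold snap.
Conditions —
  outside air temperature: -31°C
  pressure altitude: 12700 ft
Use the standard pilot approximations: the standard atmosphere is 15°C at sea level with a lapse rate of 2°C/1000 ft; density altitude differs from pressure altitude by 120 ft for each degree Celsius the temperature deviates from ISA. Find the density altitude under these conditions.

ISA temperature at 12700 ft = 15 − 2 × (12700/1000) = -10.4°C.
ISA deviation = -31 − (-10.4) = -20.6°C.
Density altitude = 12700 + 120 × (-20.6) = 12700 + (-2472) = 10228 ft.

10228 ft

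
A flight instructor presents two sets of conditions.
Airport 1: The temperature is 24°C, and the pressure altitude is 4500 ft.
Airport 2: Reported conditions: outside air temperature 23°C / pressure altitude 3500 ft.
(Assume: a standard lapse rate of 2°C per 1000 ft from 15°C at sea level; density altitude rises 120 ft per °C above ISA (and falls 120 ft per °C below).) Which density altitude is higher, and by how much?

Airport 1 by 1360 ft

Airport 1: ISA temp = 6°C, deviation +18°C, DA = 4500 + 120 × 18 = 6660 ft.
Airport 2: ISA temp = 8°C, deviation +15°C, DA = 3500 + 120 × 15 = 5300 ft.
Airport 1 is higher by 6660 − 5300 = 1360 ft.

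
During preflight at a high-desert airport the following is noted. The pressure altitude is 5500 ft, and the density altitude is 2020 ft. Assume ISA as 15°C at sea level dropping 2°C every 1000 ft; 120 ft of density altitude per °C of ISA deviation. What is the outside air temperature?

Density altitude − pressure altitude = 2020 − 5500 = -3480 ft.
At 120 ft/°C that is an ISA deviation of -3480/120 = -29°C.
ISA temperature at 5500 ft = 15 − 2 × (5500/1000) = 4°C.
OAT = ISA + deviation = 4 + (-29) = -25°C.

-25°C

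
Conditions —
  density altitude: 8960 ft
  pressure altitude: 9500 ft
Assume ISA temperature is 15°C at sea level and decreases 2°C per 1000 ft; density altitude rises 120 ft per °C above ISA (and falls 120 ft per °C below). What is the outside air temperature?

Density altitude − pressure altitude = 8960 − 9500 = -540 ft.
At 120 ft/°C that is an ISA deviation of -540/120 = -4.5°C.
ISA temperature at 9500 ft = 15 − 2 × (9500/1000) = -4°C.
OAT = ISA + deviation = -4 + (-4.5) = -8.5°C.

-8.5°C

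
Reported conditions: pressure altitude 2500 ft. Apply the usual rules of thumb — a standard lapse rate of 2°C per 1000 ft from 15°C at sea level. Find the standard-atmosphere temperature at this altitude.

10°C

ISA temperature = 15 − 2 × (2500/1000) = 15 − 5 = 10°C.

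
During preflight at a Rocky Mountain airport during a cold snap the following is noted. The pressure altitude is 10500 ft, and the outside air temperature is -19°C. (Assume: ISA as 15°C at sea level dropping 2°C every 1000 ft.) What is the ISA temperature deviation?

ISA-13°C

ISA temperature at 10500 ft = 15 − 2 × (10500/1000) = -6°C.
Deviation = OAT − ISA = -19 − (-6) = -13°C.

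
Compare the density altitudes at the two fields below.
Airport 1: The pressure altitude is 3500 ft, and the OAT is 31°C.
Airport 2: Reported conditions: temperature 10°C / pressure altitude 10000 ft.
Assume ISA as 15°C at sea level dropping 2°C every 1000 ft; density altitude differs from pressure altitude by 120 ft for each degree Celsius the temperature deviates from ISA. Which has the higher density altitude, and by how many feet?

Airport 2 by 5540 ft

Airport 1: ISA temp = 8°C, deviation +23°C, DA = 3500 + 120 × 23 = 6260 ft.
Airport 2: ISA temp = -5°C, deviation +15°C, DA = 10000 + 120 × 15 = 11800 ft.
Airport 2 is higher by 11800 − 6260 = 5540 ft.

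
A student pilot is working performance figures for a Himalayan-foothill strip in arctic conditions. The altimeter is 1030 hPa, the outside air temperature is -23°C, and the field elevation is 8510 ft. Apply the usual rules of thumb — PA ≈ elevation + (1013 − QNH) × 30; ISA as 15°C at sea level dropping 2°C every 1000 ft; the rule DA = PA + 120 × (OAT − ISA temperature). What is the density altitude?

5360 ft

Pressure altitude = 8510 + (1013 − 1030) × 30 = 8510 + (-510) = 8000 ft.
ISA temperature at 8000 ft = 15 − 2 × (8000/1000) = -1°C.
ISA deviation = -23 − (-1) = -22°C.
Density altitude = 8000 + 120 × (-22) = 5360 ft.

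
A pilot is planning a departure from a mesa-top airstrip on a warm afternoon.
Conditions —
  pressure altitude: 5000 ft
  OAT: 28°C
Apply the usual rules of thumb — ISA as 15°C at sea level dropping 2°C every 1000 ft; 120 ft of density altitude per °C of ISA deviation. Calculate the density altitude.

7760 ft

ISA temperature at 5000 ft = 15 − 2 × (5000/1000) = 5°C.
ISA deviation = 28 − 5 = +23°C.
Density altitude = 5000 + 120 × (23) = 5000 + (+2760) = 7760 ft.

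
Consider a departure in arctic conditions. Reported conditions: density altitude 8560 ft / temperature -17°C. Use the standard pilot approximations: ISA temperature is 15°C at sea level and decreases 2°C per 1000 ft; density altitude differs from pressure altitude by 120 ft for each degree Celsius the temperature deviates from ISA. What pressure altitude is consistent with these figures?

DA = PA + 120 × (OAT − (15 − 2·PA/1000)) = PA + 120·OAT − 1800 + 0.24·PA = 1.24·PA + 120·OAT − 1800.
So 1.24·PA = 8560 − 120 × (-17) + 1800 = 12400.
PA = 12400 / 1.24 = 10000 ft.

10000 ft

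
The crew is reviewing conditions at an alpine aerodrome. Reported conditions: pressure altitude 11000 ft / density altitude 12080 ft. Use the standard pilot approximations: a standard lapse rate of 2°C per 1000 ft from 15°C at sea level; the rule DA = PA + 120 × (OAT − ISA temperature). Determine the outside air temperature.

Density altitude − pressure altitude = 12080 − 11000 = +1080 ft.
At 120 ft/°C that is an ISA deviation of 1080/120 = +9°C.
ISA temperature at 11000 ft = 15 − 2 × (11000/1000) = -7°C.
OAT = ISA + deviation = -7 + (+9) = 2°C.

2°C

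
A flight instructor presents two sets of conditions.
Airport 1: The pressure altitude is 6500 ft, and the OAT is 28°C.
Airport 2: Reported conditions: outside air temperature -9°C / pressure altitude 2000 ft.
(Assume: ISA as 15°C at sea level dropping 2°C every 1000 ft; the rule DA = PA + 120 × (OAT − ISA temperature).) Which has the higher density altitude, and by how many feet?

Airport 1: ISA temp = 2°C, deviation +26°C, DA = 6500 + 120 × 26 = 9620 ft.
Airport 2: ISA temp = 11°C, deviation -20°C, DA = 2000 + 120 × (-20) = -400 ft.
Airport 1 is higher by 9620 − (-400) = 10020 ft.

Airport 1 by 10020 ft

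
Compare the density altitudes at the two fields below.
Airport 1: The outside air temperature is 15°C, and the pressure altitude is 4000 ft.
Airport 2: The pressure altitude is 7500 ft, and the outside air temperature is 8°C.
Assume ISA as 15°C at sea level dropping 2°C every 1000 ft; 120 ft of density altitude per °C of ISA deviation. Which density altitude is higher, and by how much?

Airport 2 by 3500 ft

Airport 1: ISA temp = 7°C, deviation +8°C, DA = 4000 + 120 × 8 = 4960 ft.
Airport 2: ISA temp = 0°C, deviation +8°C, DA = 7500 + 120 × 8 = 8460 ft.
Airport 2 is higher by 8460 − 4960 = 3500 ft.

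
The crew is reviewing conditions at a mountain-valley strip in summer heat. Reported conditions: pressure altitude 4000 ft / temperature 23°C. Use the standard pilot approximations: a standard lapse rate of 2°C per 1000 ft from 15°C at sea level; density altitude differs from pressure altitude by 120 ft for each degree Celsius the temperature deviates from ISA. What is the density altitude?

5920 ft

ISA temperature at 4000 ft = 15 − 2 × (4000/1000) = 7°C.
ISA deviation = 23 − 7 = +16°C.
Density altitude = 4000 + 120 × (16) = 4000 + (+1920) = 5920 ft.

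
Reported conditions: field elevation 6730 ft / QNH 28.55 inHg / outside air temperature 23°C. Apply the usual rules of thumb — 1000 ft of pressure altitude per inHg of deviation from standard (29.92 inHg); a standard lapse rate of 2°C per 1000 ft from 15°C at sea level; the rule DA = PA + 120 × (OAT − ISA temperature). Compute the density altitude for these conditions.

11004 ft

Pressure altitude = 6730 + (29.92 − 28.55) × 1000 = 6730 + (+1370) = 8100 ft.
ISA temperature at 8100 ft = 15 − 2 × (8100/1000) = -1.2°C.
ISA deviation = 23 − (-1.2) = +24.2°C.
Density altitude = 8100 + 120 × (24.2) = 11004 ft.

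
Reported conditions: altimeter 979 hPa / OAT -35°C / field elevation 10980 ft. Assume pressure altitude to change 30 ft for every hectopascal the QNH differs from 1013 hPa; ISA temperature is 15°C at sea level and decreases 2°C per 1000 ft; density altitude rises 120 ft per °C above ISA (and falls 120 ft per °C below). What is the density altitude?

Pressure altitude = 10980 + (1013 − 979) × 30 = 10980 + (+1020) = 12000 ft.
ISA temperature at 12000 ft = 15 − 2 × (12000/1000) = -9°C.
ISA deviation = -35 − (-9) = -26°C.
Density altitude = 12000 + 120 × (-26) = 8880 ft.

8880 ft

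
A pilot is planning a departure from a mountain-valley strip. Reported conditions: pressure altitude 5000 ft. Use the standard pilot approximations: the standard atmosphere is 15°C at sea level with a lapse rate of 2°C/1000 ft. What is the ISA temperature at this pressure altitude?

5°C

ISA temperature = 15 − 2 × (5000/1000) = 15 − 10 = 5°C.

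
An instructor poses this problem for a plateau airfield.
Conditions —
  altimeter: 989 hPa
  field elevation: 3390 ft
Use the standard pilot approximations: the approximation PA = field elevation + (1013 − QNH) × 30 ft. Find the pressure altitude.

Pressure correction = (1013 − 989) × 30 = +720 ft.
Pressure altitude = 3390 + (+720) = 4110 ft.

4110 ft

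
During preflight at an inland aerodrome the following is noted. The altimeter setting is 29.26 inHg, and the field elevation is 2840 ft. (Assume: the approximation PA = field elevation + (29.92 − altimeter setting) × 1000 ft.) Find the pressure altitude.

Pressure correction = (29.92 − 29.26) × 1000 = +660 ft.
Pressure altitude = 2840 + (+660) = 3500 ft.

3500 ft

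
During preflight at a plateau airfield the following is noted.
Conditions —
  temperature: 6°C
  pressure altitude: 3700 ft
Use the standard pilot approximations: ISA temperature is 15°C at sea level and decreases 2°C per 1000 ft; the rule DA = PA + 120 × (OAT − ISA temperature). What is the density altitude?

ISA temperature at 3700 ft = 15 − 2 × (3700/1000) = 7.6°C.
ISA deviation = 6 − 7.6 = -1.6°C.
Density altitude = 3700 + 120 × (-1.6) = 3700 + (-192) = 3508 ft.

3508 ft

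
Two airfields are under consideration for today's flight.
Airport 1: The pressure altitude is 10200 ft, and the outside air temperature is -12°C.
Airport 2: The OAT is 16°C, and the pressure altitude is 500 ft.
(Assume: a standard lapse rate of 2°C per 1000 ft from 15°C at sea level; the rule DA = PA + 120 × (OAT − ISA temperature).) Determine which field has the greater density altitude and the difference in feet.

Airport 1 by 8668 ft

Airport 1: ISA temp = -5.4°C, deviation -6.6°C, DA = 10200 + 120 × (-6.6) = 9408 ft.
Airport 2: ISA temp = 14°C, deviation +2°C, DA = 500 + 120 × 2 = 740 ft.
Airport 1 is higher by 9408 − 740 = 8668 ft.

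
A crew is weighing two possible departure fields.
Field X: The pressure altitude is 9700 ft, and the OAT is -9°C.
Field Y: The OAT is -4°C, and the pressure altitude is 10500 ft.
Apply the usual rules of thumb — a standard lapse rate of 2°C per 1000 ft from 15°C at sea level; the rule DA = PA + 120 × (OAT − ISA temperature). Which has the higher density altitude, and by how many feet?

Field X: ISA temp = -4.4°C, deviation -4.6°C, DA = 9700 + 120 × (-4.6) = 9148 ft.
Field Y: ISA temp = -6°C, deviation +2°C, DA = 10500 + 120 × 2 = 10740 ft.
Field Y is higher by 10740 − 9148 = 1592 ft.

Field Y by 1592 ft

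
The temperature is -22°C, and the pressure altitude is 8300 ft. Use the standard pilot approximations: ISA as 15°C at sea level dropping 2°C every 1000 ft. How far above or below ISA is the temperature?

ISA-20.4°C

ISA temperature at 8300 ft = 15 − 2 × (8300/1000) = -1.6°C.
Deviation = OAT − ISA = -22 − (-1.6) = -20.4°C.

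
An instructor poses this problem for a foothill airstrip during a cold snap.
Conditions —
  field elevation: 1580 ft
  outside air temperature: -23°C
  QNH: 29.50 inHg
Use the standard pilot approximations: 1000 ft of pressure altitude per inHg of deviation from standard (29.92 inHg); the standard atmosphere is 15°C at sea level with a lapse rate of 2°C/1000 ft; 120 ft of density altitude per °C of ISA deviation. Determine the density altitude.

-2080 ft

Pressure altitude = 1580 + (29.92 − 29.50) × 1000 = 1580 + (+420) = 2000 ft.
ISA temperature at 2000 ft = 15 − 2 × (2000/1000) = 11°C.
ISA deviation = -23 − 11 = -34°C.
Density altitude = 2000 + 120 × (-34) = -2080 ft.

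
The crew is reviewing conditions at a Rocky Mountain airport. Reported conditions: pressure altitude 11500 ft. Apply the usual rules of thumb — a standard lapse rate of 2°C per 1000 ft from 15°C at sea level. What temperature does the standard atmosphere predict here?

ISA temperature = 15 − 2 × (11500/1000) = 15 − 23 = -8°C.

-8°C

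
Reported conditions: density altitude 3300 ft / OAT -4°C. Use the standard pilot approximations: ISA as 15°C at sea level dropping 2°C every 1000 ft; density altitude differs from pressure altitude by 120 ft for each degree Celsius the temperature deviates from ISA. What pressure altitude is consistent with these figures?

4500 ft

DA = PA + 120 × (OAT − (15 − 2·PA/1000)) = PA + 120·OAT − 1800 + 0.24·PA = 1.24·PA + 120·OAT − 1800.
So 1.24·PA = 3300 − 120 × (-4) + 1800 = 5580.
PA = 5580 / 1.24 = 4500 ft.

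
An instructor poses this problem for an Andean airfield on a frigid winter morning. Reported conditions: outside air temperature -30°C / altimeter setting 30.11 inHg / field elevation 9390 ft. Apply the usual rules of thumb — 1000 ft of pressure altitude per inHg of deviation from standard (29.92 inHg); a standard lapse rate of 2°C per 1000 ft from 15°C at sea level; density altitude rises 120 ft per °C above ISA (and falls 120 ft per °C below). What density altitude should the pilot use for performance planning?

Pressure altitude = 9390 + (29.92 − 30.11) × 1000 = 9390 + (-190) = 9200 ft.
ISA temperature at 9200 ft = 15 − 2 × (9200/1000) = -3.4°C.
ISA deviation = -30 − (-3.4) = -26.6°C.
Density altitude = 9200 + 120 × (-26.6) = 6008 ft.

6008 ft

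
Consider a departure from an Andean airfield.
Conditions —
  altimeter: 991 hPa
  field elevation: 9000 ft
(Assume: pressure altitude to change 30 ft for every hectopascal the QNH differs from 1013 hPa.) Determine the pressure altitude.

Pressure correction = (1013 − 991) × 30 = +660 ft.
Pressure altitude = 9000 + (+660) = 9660 ft.

9660 ft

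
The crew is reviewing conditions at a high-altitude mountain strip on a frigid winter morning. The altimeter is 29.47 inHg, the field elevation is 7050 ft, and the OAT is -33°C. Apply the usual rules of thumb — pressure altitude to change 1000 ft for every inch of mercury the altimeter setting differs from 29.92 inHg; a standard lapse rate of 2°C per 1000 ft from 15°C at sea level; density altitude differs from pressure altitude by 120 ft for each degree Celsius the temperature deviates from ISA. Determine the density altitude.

Pressure altitude = 7050 + (29.92 − 29.47) × 1000 = 7050 + (+450) = 7500 ft.
ISA temperature at 7500 ft = 15 − 2 × (7500/1000) = 0°C.
ISA deviation = -33 − 0 = -33°C.
Density altitude = 7500 + 120 × (-33) = 3540 ft.

3540 ft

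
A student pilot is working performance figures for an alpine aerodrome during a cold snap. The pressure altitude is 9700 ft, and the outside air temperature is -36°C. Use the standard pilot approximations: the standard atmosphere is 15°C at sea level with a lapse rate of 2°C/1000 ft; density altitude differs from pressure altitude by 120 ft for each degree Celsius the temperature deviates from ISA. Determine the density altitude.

5908 ft

ISA temperature at 9700 ft = 15 − 2 × (9700/1000) = -4.4°C.
ISA deviation = -36 − (-4.4) = -31.6°C.
Density altitude = 9700 + 120 × (-31.6) = 9700 + (-3792) = 5908 ft.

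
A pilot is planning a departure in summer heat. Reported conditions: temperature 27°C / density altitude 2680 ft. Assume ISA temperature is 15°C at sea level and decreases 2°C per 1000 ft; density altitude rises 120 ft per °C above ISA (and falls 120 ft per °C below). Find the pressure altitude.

DA = PA + 120 × (OAT − (15 − 2·PA/1000)) = PA + 120·OAT − 1800 + 0.24·PA = 1.24·PA + 120·OAT − 1800.
So 1.24·PA = 2680 − 120 × 27 + 1800 = 1240.
PA = 1240 / 1.24 = 1000 ft.

1000 ft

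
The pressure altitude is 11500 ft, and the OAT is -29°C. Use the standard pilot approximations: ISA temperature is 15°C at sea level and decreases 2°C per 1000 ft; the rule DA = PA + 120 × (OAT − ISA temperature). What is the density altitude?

8980 ft

ISA temperature at 11500 ft = 15 − 2 × (11500/1000) = -8°C.
ISA deviation = -29 − (-8) = -21°C.
Density altitude = 11500 + 120 × (-21) = 11500 + (-2520) = 8980 ft.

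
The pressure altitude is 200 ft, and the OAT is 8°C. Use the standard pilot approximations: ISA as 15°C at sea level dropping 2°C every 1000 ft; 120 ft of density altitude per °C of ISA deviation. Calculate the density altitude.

-592 ft

ISA temperature at 200 ft = 15 − 2 × (200/1000) = 14.6°C.
ISA deviation = 8 − 14.6 = -6.6°C.
Density altitude = 200 + 120 × (-6.6) = 200 + (-792) = -592 ft.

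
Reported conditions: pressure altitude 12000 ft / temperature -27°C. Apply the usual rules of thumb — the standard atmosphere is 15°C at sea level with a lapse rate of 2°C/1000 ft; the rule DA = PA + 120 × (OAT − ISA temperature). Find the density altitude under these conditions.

9840 ft

ISA temperature at 12000 ft = 15 − 2 × (12000/1000) = -9°C.
ISA deviation = -27 − (-9) = -18°C.
Density altitude = 12000 + 120 × (-18) = 12000 + (-2160) = 9840 ft.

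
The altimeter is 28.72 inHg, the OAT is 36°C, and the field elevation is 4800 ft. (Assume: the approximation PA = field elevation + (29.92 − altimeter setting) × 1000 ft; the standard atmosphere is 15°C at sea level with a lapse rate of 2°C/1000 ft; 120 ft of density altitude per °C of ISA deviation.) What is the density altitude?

Pressure altitude = 4800 + (29.92 − 28.72) × 1000 = 4800 + (+1200) = 6000 ft.
ISA temperature at 6000 ft = 15 − 2 × (6000/1000) = 3°C.
ISA deviation = 36 − 3 = +33°C.
Density altitude = 6000 + 120 × (33) = 9960 ft.

9960 ft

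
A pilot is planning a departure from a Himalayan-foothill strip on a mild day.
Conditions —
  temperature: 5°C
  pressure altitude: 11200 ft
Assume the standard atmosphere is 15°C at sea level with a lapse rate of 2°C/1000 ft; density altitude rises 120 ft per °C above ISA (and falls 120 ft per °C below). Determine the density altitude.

ISA temperature at 11200 ft = 15 − 2 × (11200/1000) = -7.4°C.
ISA deviation = 5 − (-7.4) = +12.4°C.
Density altitude = 11200 + 120 × (12.4) = 11200 + (+1488) = 12688 ft.

12688 ft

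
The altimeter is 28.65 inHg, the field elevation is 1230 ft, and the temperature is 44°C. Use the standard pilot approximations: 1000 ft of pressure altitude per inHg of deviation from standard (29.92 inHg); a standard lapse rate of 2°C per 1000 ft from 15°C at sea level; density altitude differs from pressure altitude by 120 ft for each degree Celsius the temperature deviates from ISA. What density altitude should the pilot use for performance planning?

Pressure altitude = 1230 + (29.92 − 28.65) × 1000 = 1230 + (+1270) = 2500 ft.
ISA temperature at 2500 ft = 15 − 2 × (2500/1000) = 10°C.
ISA deviation = 44 − 10 = +34°C.
Density altitude = 2500 + 120 × (34) = 6580 ft.

6580 ft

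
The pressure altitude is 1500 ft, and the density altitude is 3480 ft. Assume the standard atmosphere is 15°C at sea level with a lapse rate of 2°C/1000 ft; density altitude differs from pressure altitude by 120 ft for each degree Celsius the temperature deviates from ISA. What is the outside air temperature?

28.5°C

Density altitude − pressure altitude = 3480 − 1500 = +1980 ft.
At 120 ft/°C that is an ISA deviation of 1980/120 = +16.5°C.
ISA temperature at 1500 ft = 15 − 2 × (1500/1000) = 12°C.
OAT = ISA + deviation = 12 + (+16.5) = 28.5°C.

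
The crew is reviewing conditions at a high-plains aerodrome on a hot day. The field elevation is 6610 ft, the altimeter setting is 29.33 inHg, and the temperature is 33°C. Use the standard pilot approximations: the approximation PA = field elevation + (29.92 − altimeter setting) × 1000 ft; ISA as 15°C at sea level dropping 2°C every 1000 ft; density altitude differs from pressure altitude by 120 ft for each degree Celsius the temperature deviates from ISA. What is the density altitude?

11088 ft

Pressure altitude = 6610 + (29.92 − 29.33) × 1000 = 6610 + (+590) = 7200 ft.
ISA temperature at 7200 ft = 15 − 2 × (7200/1000) = 0.6°C.
ISA deviation = 33 − 0.6 = +32.4°C.
Density altitude = 7200 + 120 × (32.4) = 11088 ft.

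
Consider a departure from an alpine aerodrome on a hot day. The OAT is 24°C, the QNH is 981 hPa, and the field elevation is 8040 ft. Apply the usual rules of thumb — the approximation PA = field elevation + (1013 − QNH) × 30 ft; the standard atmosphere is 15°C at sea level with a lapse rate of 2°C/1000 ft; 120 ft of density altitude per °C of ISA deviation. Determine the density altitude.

Pressure altitude = 8040 + (1013 − 981) × 30 = 8040 + (+960) = 9000 ft.
ISA temperature at 9000 ft = 15 − 2 × (9000/1000) = -3°C.
ISA deviation = 24 − (-3) = +27°C.
Density altitude = 9000 + 120 × (27) = 12240 ft.

12240 ft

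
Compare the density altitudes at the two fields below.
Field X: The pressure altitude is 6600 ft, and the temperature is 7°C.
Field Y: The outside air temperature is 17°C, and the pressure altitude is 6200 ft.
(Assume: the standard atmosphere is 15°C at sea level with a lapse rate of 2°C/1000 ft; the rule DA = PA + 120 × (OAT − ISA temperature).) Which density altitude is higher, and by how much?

Field X: ISA temp = 1.8°C, deviation +5.2°C, DA = 6600 + 120 × 5.2 = 7224 ft.
Field Y: ISA temp = 2.6°C, deviation +14.4°C, DA = 6200 + 120 × 14.4 = 7928 ft.
Field Y is higher by 7928 − 7224 = 704 ft.

Field Y by 704 ft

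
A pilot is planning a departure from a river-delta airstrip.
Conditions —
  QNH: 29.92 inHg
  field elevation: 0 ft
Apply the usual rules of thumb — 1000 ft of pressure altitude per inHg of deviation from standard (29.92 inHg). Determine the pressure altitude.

Pressure correction = (29.92 − 29.92) × 1000 = 0 ft.
Pressure altitude = 0 + (0) = 0 ft.

0 ft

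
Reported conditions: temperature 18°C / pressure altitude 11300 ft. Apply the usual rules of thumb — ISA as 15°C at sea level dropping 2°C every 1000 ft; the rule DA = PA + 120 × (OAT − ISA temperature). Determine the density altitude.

14372 ft

ISA temperature at 11300 ft = 15 − 2 × (11300/1000) = -7.6°C.
ISA deviation = 18 − (-7.6) = +25.6°C.
Density altitude = 11300 + 120 × (25.6) = 11300 + (+3072) = 14372 ft.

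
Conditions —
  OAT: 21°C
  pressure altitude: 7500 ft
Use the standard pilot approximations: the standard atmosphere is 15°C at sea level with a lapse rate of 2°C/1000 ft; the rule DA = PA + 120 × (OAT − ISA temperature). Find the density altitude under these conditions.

10020 ft

ISA temperature at 7500 ft = 15 − 2 × (7500/1000) = 0°C.
ISA deviation = 21 − 0 = +21°C.
Density altitude = 7500 + 120 × (21) = 7500 + (+2520) = 10020 ft.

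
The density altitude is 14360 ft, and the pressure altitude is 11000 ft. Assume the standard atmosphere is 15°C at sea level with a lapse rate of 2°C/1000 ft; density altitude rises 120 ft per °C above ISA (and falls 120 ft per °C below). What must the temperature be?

Density altitude − pressure altitude = 14360 − 11000 = +3360 ft.
At 120 ft/°C that is an ISA deviation of 3360/120 = +28°C.
ISA temperature at 11000 ft = 15 − 2 × (11000/1000) = -7°C.
OAT = ISA + deviation = -7 + (+28) = 21°C.

21°C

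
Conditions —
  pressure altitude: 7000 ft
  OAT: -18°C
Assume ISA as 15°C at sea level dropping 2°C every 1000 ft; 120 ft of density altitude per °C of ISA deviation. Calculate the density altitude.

ISA temperature at 7000 ft = 15 − 2 × (7000/1000) = 1°C.
ISA deviation = -18 − 1 = -19°C.
Density altitude = 7000 + 120 × (-19) = 7000 + (-2280) = 4720 ft.

4720 ft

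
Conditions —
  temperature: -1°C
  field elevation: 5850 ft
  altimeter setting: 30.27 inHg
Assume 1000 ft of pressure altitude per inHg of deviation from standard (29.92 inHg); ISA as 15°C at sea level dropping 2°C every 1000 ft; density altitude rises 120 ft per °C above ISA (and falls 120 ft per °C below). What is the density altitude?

Pressure altitude = 5850 + (29.92 − 30.27) × 1000 = 5850 + (-350) = 5500 ft.
ISA temperature at 5500 ft = 15 − 2 × (5500/1000) = 4°C.
ISA deviation = -1 − 4 = -5°C.
Density altitude = 5500 + 120 × (-5) = 4900 ft.

4900 ft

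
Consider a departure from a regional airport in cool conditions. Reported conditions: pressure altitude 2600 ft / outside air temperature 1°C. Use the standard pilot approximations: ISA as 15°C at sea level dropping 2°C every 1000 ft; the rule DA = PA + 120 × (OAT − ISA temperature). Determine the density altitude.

1544 ft

ISA temperature at 2600 ft = 15 − 2 × (2600/1000) = 9.8°C.
ISA deviation = 1 − 9.8 = -8.8°C.
Density altitude = 2600 + 120 × (-8.8) = 2600 + (-1056) = 1544 ft.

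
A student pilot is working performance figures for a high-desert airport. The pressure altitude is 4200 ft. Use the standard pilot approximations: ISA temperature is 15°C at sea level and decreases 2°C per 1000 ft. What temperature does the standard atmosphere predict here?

6.6°C

ISA temperature = 15 − 2 × (4200/1000) = 15 − 8.4 = 6.6°C.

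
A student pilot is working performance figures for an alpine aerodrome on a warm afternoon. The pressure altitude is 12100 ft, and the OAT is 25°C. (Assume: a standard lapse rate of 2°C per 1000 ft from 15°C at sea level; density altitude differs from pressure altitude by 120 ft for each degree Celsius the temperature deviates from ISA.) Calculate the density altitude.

ISA temperature at 12100 ft = 15 − 2 × (12100/1000) = -9.2°C.
ISA deviation = 25 − (-9.2) = +34.2°C.
Density altitude = 12100 + 120 × (34.2) = 12100 + (+4104) = 16204 ft.

16204 ft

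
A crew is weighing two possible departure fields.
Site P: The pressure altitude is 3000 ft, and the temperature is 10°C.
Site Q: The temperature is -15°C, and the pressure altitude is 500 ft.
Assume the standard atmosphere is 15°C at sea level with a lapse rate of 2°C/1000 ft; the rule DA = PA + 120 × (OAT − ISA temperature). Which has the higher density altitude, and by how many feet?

Site P by 6100 ft

Site P: ISA temp = 9°C, deviation +1°C, DA = 3000 + 120 × 1 = 3120 ft.
Site Q: ISA temp = 14°C, deviation -29°C, DA = 500 + 120 × (-29) = -2980 ft.
Site P is higher by 3120 − (-2980) = 6100 ft.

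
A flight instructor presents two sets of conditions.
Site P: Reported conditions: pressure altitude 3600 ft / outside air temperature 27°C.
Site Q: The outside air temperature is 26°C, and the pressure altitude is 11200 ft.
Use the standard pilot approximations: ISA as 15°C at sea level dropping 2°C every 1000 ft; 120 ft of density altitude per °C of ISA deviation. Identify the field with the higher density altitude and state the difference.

Site Q by 9304 ft

Site P: ISA temp = 7.8°C, deviation +19.2°C, DA = 3600 + 120 × 19.2 = 5904 ft.
Site Q: ISA temp = -7.4°C, deviation +33.4°C, DA = 11200 + 120 × 33.4 = 15208 ft.
Site Q is higher by 15208 − 5904 = 9304 ft.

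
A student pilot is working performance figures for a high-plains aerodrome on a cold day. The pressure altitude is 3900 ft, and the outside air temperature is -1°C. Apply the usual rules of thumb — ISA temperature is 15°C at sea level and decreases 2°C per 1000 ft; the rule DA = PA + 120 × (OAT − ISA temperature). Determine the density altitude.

2916 ft

ISA temperature at 3900 ft = 15 − 2 × (3900/1000) = 7.2°C.
ISA deviation = -1 − 7.2 = -8.2°C.
Density altitude = 3900 + 120 × (-8.2) = 3900 + (-984) = 2916 ft.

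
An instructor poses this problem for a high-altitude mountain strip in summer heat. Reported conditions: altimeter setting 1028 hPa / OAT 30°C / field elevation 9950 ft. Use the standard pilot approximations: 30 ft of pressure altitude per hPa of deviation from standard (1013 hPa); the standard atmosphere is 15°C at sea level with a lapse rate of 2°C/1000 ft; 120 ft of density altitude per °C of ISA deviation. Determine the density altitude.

13580 ft

Pressure altitude = 9950 + (1013 − 1028) × 30 = 9950 + (-450) = 9500 ft.
ISA temperature at 9500 ft = 15 − 2 × (9500/1000) = -4°C.
ISA deviation = 30 − (-4) = +34°C.
Density altitude = 9500 + 120 × (34) = 13580 ft.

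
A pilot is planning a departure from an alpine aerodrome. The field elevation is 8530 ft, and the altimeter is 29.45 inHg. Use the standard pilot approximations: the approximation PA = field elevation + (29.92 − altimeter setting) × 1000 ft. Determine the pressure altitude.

Pressure correction = (29.92 − 29.45) × 1000 = +470 ft.
Pressure altitude = 8530 + (+470) = 9000 ft.

9000 ft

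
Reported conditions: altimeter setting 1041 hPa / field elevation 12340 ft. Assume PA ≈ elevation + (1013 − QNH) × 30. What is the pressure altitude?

Pressure correction = (1013 − 1041) × 30 = -840 ft.
Pressure altitude = 12340 + (-840) = 11500 ft.

11500 ft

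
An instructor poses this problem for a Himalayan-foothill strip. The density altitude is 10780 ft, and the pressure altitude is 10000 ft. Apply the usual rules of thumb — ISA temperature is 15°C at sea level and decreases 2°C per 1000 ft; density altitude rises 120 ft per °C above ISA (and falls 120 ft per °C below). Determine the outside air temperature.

Density altitude − pressure altitude = 10780 − 10000 = +780 ft.
At 120 ft/°C that is an ISA deviation of 780/120 = +6.5°C.
ISA temperature at 10000 ft = 15 − 2 × (10000/1000) = -5°C.
OAT = ISA + deviation = -5 + (+6.5) = 1.5°C.

1.5°C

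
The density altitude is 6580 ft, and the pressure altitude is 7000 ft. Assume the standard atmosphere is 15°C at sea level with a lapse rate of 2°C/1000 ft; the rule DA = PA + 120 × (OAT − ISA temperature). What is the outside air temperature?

-2.5°C

Density altitude − pressure altitude = 6580 − 7000 = -420 ft.
At 120 ft/°C that is an ISA deviation of -420/120 = -3.5°C.
ISA temperature at 7000 ft = 15 − 2 × (7000/1000) = 1°C.
OAT = ISA + deviation = 1 + (-3.5) = -2.5°C.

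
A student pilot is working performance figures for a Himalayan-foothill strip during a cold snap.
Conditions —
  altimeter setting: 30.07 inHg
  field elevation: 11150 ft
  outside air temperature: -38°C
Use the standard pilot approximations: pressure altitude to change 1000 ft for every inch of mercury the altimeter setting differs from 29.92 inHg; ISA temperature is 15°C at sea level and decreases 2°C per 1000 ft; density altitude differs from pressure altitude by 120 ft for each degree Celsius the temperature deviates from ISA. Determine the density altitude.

7280 ft

Pressure altitude = 11150 + (29.92 − 30.07) × 1000 = 11150 + (-150) = 11000 ft.
ISA temperature at 11000 ft = 15 − 2 × (11000/1000) = -7°C.
ISA deviation = -38 − (-7) = -31°C.
Density altitude = 11000 + 120 × (-31) = 7280 ft.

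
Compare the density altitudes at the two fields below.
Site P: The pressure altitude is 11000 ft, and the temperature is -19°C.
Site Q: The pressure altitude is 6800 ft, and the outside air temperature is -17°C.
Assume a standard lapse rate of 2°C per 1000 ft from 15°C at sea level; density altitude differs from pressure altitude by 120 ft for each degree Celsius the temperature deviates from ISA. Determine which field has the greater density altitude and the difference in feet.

Site P by 4968 ft

Site P: ISA temp = -7°C, deviation -12°C, DA = 11000 + 120 × (-12) = 9560 ft.
Site Q: ISA temp = 1.4°C, deviation -18.4°C, DA = 6800 + 120 × (-18.4) = 4592 ft.
Site P is higher by 9560 − 4592 = 4968 ft.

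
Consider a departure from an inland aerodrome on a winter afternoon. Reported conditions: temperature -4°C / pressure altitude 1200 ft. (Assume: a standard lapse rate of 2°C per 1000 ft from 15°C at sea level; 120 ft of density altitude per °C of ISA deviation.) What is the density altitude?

-792 ft

ISA temperature at 1200 ft = 15 − 2 × (1200/1000) = 12.6°C.
ISA deviation = -4 − 12.6 = -16.6°C.
Density altitude = 1200 + 120 × (-16.6) = 1200 + (-1992) = -792 ft.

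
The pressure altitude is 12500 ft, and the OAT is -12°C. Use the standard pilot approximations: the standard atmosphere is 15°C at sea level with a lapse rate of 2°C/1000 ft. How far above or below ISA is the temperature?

ISA temperature at 12500 ft = 15 − 2 × (12500/1000) = -10°C.
Deviation = OAT − ISA = -12 − (-10) = -2°C.

ISA-2°C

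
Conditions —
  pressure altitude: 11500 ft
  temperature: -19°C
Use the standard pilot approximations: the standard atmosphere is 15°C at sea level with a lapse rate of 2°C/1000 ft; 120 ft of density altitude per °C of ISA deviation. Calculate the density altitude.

ISA temperature at 11500 ft = 15 − 2 × (11500/1000) = -8°C.
ISA deviation = -19 − (-8) = -11°C.
Density altitude = 11500 + 120 × (-11) = 11500 + (-1320) = 10180 ft.

10180 ft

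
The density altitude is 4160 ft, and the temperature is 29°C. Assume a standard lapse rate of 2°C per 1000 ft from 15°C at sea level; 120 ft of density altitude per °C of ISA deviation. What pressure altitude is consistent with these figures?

2000 ft

DA = PA + 120 × (OAT − (15 − 2·PA/1000)) = PA + 120·OAT − 1800 + 0.24·PA = 1.24·PA + 120·OAT − 1800.
So 1.24·PA = 4160 − 120 × 29 + 1800 = 2480.
PA = 2480 / 1.24 = 2000 ft.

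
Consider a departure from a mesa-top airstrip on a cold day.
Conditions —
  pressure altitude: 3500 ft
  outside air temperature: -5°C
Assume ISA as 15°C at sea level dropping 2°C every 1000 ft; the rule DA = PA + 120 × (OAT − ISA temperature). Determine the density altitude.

ISA temperature at 3500 ft = 15 − 2 × (3500/1000) = 8°C.
ISA deviation = -5 − 8 = -13°C.
Density altitude = 3500 + 120 × (-13) = 3500 + (-1560) = 1940 ft.

1940 ft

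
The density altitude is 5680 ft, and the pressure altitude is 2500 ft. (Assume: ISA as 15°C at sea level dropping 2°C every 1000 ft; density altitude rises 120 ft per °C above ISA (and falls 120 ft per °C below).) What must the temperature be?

Density altitude − pressure altitude = 5680 − 2500 = +3180 ft.
At 120 ft/°C that is an ISA deviation of 3180/120 = +26.5°C.
ISA temperature at 2500 ft = 15 − 2 × (2500/1000) = 10°C.
OAT = ISA + deviation = 10 + (+26.5) = 36.5°C.

36.5°C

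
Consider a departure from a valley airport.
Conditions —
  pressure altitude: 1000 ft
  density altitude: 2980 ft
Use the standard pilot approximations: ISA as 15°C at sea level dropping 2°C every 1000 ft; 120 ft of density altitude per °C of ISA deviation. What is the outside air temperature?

29.5°C

Density altitude − pressure altitude = 2980 − 1000 = +1980 ft.
At 120 ft/°C that is an ISA deviation of 1980/120 = +16.5°C.
ISA temperature at 1000 ft = 15 − 2 × (1000/1000) = 13°C.
OAT = ISA + deviation = 13 + (+16.5) = 29.5°C.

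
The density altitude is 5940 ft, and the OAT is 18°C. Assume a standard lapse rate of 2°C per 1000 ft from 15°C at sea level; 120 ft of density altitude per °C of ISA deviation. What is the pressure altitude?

DA = PA + 120 × (OAT − (15 − 2·PA/1000)) = PA + 120·OAT − 1800 + 0.24·PA = 1.24·PA + 120·OAT − 1800.
So 1.24·PA = 5940 − 120 × 18 + 1800 = 5580.
PA = 5580 / 1.24 = 4500 ft.

4500 ft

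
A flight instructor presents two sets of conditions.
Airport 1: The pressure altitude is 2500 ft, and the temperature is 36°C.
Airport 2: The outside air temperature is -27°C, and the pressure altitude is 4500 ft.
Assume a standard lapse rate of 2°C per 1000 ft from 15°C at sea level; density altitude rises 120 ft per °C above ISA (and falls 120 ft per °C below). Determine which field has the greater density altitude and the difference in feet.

Airport 1 by 5080 ft

Airport 1: ISA temp = 10°C, deviation +26°C, DA = 2500 + 120 × 26 = 5620 ft.
Airport 2: ISA temp = 6°C, deviation -33°C, DA = 4500 + 120 × (-33) = 540 ft.
Airport 1 is higher by 5620 − 540 = 5080 ft.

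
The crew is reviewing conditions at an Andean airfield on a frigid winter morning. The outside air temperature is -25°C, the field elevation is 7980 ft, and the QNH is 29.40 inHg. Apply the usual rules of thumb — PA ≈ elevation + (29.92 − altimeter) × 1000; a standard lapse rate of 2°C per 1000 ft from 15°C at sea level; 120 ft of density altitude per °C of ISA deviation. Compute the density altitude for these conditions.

5740 ft

Pressure altitude = 7980 + (29.92 − 29.40) × 1000 = 7980 + (+520) = 8500 ft.
ISA temperature at 8500 ft = 15 − 2 × (8500/1000) = -2°C.
ISA deviation = -25 − (-2) = -23°C.
Density altitude = 8500 + 120 × (-23) = 5740 ft.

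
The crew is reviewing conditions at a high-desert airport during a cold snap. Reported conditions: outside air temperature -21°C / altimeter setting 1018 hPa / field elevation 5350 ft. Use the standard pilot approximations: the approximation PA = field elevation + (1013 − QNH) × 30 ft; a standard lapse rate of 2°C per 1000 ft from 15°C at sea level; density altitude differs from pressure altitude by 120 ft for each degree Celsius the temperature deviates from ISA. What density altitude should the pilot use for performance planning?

2128 ft

Pressure altitude = 5350 + (1013 − 1018) × 30 = 5350 + (-150) = 5200 ft.
ISA temperature at 5200 ft = 15 − 2 × (5200/1000) = 4.6°C.
ISA deviation = -21 − 4.6 = -25.6°C.
Density altitude = 5200 + 120 × (-25.6) = 2128 ft.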